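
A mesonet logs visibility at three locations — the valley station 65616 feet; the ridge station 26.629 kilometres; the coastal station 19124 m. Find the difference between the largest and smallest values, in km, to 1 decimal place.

the valley station: 65616 ft = 20.000 km.
the coastal station: 19124 m = 19.124 km.
Spread: 26.629 − 19.124 = 7.5 km.

7.5 km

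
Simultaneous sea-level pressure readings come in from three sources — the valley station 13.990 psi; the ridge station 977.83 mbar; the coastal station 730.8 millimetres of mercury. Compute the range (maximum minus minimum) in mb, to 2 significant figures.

13 mb

the valley station: 13.990 psi = 964.58 mb.
the coastal station: 730.8 mmHg = 974.32 mb.
Spread: 977.83 − 964.58 = 13 mb.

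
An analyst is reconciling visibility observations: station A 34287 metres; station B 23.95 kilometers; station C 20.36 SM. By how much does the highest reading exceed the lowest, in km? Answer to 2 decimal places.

10.34 km

station A: 34287 m = 34.2870 km.
station C: 20.36 SM = 32.7662 km.
Spread: 34.2870 − 23.9500 = 10.34 km.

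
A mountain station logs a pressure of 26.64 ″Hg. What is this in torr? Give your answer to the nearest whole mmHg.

1 inHg = 25.4 mmHg, so 26.64 × 25.4 = 677 mmHg.

677 mmHg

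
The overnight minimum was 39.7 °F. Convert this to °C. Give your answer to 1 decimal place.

°C = (°F − 32) × 5/9 = (39.7 − 32) / 1.8 = 4.3 °C.

4.3 °C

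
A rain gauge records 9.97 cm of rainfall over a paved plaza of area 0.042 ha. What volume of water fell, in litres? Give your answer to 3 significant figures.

Depth: 9.97 cm × 10 = 99.7 mm.
Area: 0.042 ha = 420 m².
1 mm over 1 m² is 1 L, so volume = 99.7 × 420 = 41874 L ≈ 41900 L.

41900 litres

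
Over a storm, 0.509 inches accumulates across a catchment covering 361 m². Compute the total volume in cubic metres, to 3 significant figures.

4.67 cubic metres

Depth: 0.509 in × 25.4 = 12.9286 mm.
1 mm over 1 m² is 1 L, so volume = 12.9286 × 361 = 4667.2246 L = 4.67 m³.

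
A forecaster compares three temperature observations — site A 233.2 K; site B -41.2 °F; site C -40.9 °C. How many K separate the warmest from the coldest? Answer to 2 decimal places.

0.95 K

site A: 233.2 K = -39.950 °C.
site B: -41.2 °F = -40.667 °C.
Spread: (-39.950) − (-40.900) = 0.950 °C.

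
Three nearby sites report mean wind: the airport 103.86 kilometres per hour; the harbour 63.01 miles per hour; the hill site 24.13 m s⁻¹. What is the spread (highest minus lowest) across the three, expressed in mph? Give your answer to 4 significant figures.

10.56 mph

the airport: 103.86 km/h = 64.5356 mph.
the hill site: 24.13 m/s = 53.9773 mph.
Spread: 64.5356 − 53.9773 = 10.56 mph.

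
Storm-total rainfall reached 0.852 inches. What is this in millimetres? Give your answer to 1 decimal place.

1 in = 25.4 mm, so 0.852 × 25.4 = 21.6 mm.

21.6 mm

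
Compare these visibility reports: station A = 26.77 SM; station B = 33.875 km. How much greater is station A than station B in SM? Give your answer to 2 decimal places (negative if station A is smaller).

station B: 33.875 km = 21.0489 SM.
Difference: 26.7700 − 21.0489 = 5.72 SM.

5.72 SM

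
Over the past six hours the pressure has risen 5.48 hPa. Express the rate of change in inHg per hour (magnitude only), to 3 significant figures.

0.0270 inHg per hour

5.48 hPa / 6 h × 0.02953 inHg/hPa = 0.0270 inHg/h.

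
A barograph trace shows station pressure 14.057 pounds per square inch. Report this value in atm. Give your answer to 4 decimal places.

1 psi = 0.068046 atm, so 14.057 × 0.068046 = 0.9565 atm.

0.9565 atm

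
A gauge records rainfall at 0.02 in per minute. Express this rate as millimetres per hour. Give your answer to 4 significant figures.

0.02 in/minute × 25.4 mm/in × 60 minute/hour = 30.48 mm/hour.

30.48 mm/hour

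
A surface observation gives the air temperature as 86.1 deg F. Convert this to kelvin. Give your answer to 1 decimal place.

First to °C: 30.06 °C.
Then to K: 303.2 K.

303.2 K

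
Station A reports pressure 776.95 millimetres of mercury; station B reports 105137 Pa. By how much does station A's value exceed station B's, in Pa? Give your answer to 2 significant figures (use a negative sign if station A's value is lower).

-1600 Pa

station A: 776.95 mmHg = 103584.83 Pa.
Difference: 103584.83 − 105137.00 = -1600 Pa.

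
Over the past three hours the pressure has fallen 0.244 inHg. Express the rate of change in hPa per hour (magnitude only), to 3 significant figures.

0.244 inHg / 3 h × 33.8639 hPa/inHg = 2.75 hPa/h.

2.75 hPa per hour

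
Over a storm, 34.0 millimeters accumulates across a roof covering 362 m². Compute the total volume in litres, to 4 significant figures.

1 mm over 1 m² is 1 L, so volume = 34 × 362 = 12308 L ≈ 12310 L.

12310 litres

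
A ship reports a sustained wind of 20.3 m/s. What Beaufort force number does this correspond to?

Beaufort force 8

20.3 m/s lies in the Beaufort 8 band (gale, 17.2–20.7 m/s).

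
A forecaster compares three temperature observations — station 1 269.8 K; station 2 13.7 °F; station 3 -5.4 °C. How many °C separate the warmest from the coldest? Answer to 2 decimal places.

6.82 °C

station 1: 269.8 K = -3.350 °C.
station 2: 13.7 °F = -10.167 °C.
Spread: (-3.350) − (-10.167) = 6.817 °C.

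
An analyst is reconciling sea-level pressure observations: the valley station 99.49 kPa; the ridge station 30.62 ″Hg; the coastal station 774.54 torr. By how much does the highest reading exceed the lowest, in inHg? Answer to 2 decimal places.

1.24 inHg

the valley station: 99.49 kPa = 29.3794 inHg.
the coastal station: 774.54 mmHg = 30.4937 inHg.
Spread: 30.6200 − 29.3794 = 1.24 inHg.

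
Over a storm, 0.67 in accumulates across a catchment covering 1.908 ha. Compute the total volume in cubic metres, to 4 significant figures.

Depth: 0.67 in × 25.4 = 17.018 mm.
Area: 1.908 ha = 19080 m².
1 mm over 1 m² is 1 L, so volume = 17.018 × 19080 = 324703.44 L = 324.7 m³.

324.7 cubic metres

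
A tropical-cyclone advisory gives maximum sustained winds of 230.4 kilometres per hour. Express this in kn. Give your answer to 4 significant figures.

124.4 kt

1 km/h = 0.539957 kt, so 230.4 × 0.539957 = 124.4 kt.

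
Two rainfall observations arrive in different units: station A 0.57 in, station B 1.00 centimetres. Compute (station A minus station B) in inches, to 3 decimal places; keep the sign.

0.176 in

station B: 1.00 cm = 0.39370 in.
Difference: 0.57000 − 0.39370 = 0.176 in.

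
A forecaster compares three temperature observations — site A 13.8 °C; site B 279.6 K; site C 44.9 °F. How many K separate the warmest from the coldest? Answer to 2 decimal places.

7.35 K

site B: 279.6 K = 6.450 °C.
site C: 44.9 °F = 7.167 °C.
Spread: 13.800 − 6.450 = 7.350 °C.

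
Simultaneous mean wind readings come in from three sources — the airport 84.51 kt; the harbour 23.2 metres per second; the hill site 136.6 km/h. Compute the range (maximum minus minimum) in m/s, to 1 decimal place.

the airport: 84.51 kt = 43.476 m/s.
the hill site: 136.6 km/h = 37.944 m/s.
Spread: 43.476 − 23.200 = 20.3 m/s.

20.3 m/s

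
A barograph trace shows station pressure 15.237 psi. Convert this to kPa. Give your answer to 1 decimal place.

105.1 kPa

1 psi = 6.89476 kPa, so 15.237 × 6.89476 = 105.1 kPa.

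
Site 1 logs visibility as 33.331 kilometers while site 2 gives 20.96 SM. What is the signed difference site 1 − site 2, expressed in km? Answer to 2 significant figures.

site 2: 20.96 SM = 33.7319 km.
Difference: 33.3310 − 33.7319 = -0.40 km.

-0.40 km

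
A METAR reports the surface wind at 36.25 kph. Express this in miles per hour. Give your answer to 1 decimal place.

1 km/h = 0.621371 mph, so 36.25 × 0.621371 = 22.5 mph.

22.5 mph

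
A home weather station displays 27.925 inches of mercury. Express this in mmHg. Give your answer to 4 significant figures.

709.3 mmHg

1 inHg = 25.4 mmHg, so 27.925 × 25.4 = 709.3 mmHg.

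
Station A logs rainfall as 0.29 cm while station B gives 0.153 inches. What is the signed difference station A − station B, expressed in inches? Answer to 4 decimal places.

station A: 0.29 cm = 0.114173 in.
Difference: 0.114173 − 0.153000 = -0.0388 in.

-0.0388 in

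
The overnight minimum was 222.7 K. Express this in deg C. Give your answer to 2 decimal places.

-50.45 °C

°C = 222.7 − 273.15 = -50.45 °C.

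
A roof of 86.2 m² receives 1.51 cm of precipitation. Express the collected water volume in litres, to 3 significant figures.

1300 litres

Depth: 1.51 cm × 10 = 15.1 mm.
1 mm over 1 m² is 1 L, so volume = 15.1 × 86.2 = 1301.62 L ≈ 1300 L.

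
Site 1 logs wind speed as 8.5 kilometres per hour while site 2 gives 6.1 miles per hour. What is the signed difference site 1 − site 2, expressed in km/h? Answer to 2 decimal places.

-1.32 km/h

site 2: 6.1 mph = 9.8170 km/h.
Difference: 8.5000 − 9.8170 = -1.32 km/h.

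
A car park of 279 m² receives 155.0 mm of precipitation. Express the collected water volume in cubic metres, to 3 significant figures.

43.2 cubic metres

1 mm over 1 m² is 1 L, so volume = 155 × 279 = 43245 L = 43.2 m³.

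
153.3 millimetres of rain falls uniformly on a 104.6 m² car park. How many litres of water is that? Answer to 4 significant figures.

16040 litres

1 mm over 1 m² is 1 L, so volume = 153.3 × 104.6 = 16035.18 L ≈ 16040 L.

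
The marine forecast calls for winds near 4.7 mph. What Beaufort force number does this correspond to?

4.7 mph = 2.1 m/s, which is Beaufort 2 (light breeze, 1.6–3.3 m/s).

Beaufort force 2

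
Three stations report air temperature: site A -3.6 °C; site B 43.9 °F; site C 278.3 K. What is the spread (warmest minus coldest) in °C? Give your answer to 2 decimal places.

10.21 °C

site B: 43.9 °F = 6.611 °C.
site C: 278.3 K = 5.150 °C.
Spread: 6.611 − (-3.600) = 10.211 °C.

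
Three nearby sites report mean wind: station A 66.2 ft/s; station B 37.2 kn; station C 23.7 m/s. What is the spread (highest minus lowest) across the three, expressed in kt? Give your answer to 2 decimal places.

station A: 66.2 ft/s = 39.2224 kt.
station C: 23.7 m/s = 46.0691 kt.
Spread: 46.0691 − 37.2000 = 8.87 kt.

8.87 kt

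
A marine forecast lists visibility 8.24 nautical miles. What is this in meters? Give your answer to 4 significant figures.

15260 m

1 nmi = 1852 m, so 8.24 × 1852 = 15260 m.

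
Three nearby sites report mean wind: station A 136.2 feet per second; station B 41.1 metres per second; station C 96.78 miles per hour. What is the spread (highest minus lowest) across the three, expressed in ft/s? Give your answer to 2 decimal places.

station B: 41.1 m/s = 134.8425 ft/s.
station C: 96.78 mph = 141.9440 ft/s.
Spread: 141.9440 − 134.8425 = 7.10 ft/s.

7.10 ft/s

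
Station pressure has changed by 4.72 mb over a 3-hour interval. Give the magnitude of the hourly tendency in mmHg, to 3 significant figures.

4.72 mb / 3 h × 0.750062 mmHg/mb = 1.18 mmHg/h.

1.18 mmHg per hour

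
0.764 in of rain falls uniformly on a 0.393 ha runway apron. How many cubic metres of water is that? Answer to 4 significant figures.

Depth: 0.764 in × 25.4 = 19.4056 mm.
Area: 0.393 ha = 3930 m².
1 mm over 1 m² is 1 L, so volume = 19.4056 × 3930 = 76264.008 L = 76.26 m³.

76.26 cubic metres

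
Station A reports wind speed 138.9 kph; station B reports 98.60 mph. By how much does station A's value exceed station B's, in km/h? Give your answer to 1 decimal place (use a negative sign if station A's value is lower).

station B: 98.60 mph = 158.681 km/h.
Difference: 138.900 − 158.681 = -19.8 km/h.

-19.8 km/h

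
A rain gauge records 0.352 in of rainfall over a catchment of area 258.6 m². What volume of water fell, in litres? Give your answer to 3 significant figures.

Depth: 0.352 in × 25.4 = 8.9408 mm.
1 mm over 1 m² is 1 L, so volume = 8.9408 × 258.6 = 2312.0909 L ≈ 2310 L.

2310 litres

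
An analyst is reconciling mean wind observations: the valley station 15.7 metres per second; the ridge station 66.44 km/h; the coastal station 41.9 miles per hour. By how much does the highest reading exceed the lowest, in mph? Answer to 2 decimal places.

the valley station: 15.7 m/s = 35.1199 mph.
the ridge station: 66.44 km/h = 41.2839 mph.
Spread: 41.9000 − 35.1199 = 6.78 mph.

6.78 mph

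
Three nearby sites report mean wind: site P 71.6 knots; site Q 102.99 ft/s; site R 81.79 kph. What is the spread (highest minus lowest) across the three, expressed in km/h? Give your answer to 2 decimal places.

50.81 km/h

site P: 71.6 kt = 132.6032 km/h.
site Q: 102.99 ft/s = 113.0089 km/h.
Spread: 132.6032 − 81.7900 = 50.81 km/h.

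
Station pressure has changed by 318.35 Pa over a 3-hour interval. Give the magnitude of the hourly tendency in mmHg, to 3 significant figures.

0.796 mmHg per hour

318.35 Pa / 3 h × 0.00750062 mmHg/Pa = 0.796 mmHg/h.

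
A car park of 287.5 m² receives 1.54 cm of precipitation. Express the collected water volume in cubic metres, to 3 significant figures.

Depth: 1.54 cm × 10 = 15.4 mm.
1 mm over 1 m² is 1 L, so volume = 15.4 × 287.5 = 4427.5 L = 4.43 m³.

4.43 cubic metres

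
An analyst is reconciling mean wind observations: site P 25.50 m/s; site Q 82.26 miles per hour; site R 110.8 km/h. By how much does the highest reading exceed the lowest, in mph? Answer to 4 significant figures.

site P: 25.50 m/s = 57.0419 mph.
site R: 110.8 km/h = 68.8479 mph.
Spread: 82.2600 − 57.0419 = 25.22 mph.

25.22 mph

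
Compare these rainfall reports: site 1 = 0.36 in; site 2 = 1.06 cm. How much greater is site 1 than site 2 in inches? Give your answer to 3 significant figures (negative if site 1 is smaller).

-0.0573 in

site 2: 1.06 cm = 0.417323 in.
Difference: 0.360000 − 0.417323 = -0.0573 in.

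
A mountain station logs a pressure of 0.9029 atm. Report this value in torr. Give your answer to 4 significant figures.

686.2 mmHg

1 atm = 760 mmHg, so 0.9029 × 760 = 686.2 mmHg.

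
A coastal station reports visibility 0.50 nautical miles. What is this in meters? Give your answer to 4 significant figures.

1 nmi = 1852 m, so 0.50 × 1852 = 926.0 m.

926.0 m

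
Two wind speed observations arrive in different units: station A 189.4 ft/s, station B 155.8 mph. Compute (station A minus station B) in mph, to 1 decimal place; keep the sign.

-26.7 mph

station A: 189.4 ft/s = 129.136 mph.
Difference: 129.136 − 155.800 = -26.7 mph.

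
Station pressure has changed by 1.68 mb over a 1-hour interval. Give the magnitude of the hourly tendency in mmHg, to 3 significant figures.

1.68 mb / 1 h × 0.750062 mmHg/mb = 1.26 mmHg/h.

1.26 mmHg per hour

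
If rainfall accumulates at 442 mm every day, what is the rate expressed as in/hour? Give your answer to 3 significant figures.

442 mm/day × 0.0393701 in/mm × 0.0416667 day/hour = 0.725 in/hour.

0.725 in/hour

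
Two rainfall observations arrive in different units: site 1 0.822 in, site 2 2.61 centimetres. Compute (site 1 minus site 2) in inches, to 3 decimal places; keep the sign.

-0.206 in

site 2: 2.61 cm = 1.02756 in.
Difference: 0.82200 − 1.02756 = -0.206 in.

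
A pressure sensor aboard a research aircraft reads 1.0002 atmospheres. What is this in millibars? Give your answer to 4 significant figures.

1013 mb

1 atm = 1013.25 mb, so 1.0002 × 1013.25 = 1013 mb.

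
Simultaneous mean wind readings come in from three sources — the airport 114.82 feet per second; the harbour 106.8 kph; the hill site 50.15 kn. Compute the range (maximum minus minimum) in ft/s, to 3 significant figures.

the harbour: 106.8 km/h = 97.332 ft/s.
the hill site: 50.15 kt = 84.644 ft/s.
Spread: 114.820 − 84.644 = 30.2 ft/s.

30.2 ft/s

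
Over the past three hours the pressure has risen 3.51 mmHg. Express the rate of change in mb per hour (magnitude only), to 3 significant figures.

1.56 mb per hour

3.51 mmHg / 3 h × 1.33322 mb/mmHg = 1.56 mb/h.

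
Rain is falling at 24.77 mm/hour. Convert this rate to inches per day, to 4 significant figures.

24.77 mm/hour × 0.0393701 in/mm × 24 hour/day = 23.40 in/day.

23.40 in/day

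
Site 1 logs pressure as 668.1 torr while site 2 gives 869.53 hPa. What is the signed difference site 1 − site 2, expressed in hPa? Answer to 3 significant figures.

21.2 hPa

site 1: 668.1 mmHg = 890.727 hPa.
Difference: 890.727 − 869.530 = 21.2 hPa.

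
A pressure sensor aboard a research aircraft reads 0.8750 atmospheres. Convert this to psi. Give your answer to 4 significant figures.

12.86 psi

1 atm = 14.6959 psi, so 0.8750 × 14.6959 = 12.86 psi.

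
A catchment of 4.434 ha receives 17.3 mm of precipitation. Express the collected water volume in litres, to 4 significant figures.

Area: 4.434 ha = 44340 m².
1 mm over 1 m² is 1 L, so volume = 17.3 × 44340 = 767082 L ≈ 767100 L.

767100 litres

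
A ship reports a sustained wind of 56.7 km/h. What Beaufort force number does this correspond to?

56.7 km/h = 15.8 m/s, which is Beaufort 7 (near gale, 13.9–17.1 m/s).

Beaufort force 7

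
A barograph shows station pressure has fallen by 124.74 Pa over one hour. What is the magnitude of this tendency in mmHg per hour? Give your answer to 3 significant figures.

124.74 Pa / 1 h × 0.00750062 mmHg/Pa = 0.936 mmHg/h.

0.936 mmHg per hour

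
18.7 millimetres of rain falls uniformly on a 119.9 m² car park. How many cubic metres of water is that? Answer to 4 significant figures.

1 mm over 1 m² is 1 L, so volume = 18.7 × 119.9 = 2242.13 L = 2.242 m³.

2.242 cubic metres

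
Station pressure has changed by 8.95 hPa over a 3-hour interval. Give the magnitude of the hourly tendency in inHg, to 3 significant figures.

0.0881 inHg per hour

8.95 hPa / 3 h × 0.02953 inHg/hPa = 0.0881 inHg/h.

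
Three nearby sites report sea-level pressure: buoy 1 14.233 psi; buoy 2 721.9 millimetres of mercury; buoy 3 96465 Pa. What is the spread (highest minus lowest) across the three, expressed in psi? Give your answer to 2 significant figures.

buoy 2: 721.9 mmHg = 13.9592 psi.
buoy 3: 96465 Pa = 13.9911 psi.
Spread: 14.2330 − 13.9592 = 0.27 psi.

0.27 psi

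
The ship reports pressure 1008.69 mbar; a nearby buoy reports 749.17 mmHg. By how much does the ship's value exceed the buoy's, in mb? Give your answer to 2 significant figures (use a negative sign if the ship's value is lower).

the buoy: 749.17 mmHg = 998.811 mb.
Difference: 1008.690 − 998.811 = 9.9 mb.

9.9 mb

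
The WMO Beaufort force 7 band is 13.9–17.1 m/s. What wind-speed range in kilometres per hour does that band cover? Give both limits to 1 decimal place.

13.9–17.1 m/s × 3.6 = 50.0–61.6 km/h.

50.0 to 61.6 km/h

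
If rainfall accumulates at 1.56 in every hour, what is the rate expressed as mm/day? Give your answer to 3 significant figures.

1.56 in/hour × 25.4 mm/in × 24 hour/day = 951 mm/day.

951 mm/day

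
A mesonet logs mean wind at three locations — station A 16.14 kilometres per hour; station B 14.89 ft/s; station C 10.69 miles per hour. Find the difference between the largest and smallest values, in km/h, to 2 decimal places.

1.06 km/h

station B: 14.89 ft/s = 16.3385 km/h.
station C: 10.69 mph = 17.2039 km/h.
Spread: 17.2039 − 16.1400 = 1.06 km/h.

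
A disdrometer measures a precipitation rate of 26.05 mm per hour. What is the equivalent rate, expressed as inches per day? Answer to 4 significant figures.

26.05 mm/hour × 0.0393701 in/mm × 24 hour/day = 24.61 in/day.

24.61 in/day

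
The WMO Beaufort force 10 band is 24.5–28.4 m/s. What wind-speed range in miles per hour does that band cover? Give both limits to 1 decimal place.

54.8 to 63.5 mph

24.5–28.4 m/s × 2.237 = 54.8–63.5 mph.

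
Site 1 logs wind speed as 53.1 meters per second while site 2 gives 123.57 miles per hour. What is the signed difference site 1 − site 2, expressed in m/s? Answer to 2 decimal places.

site 2: 123.57 mph = 55.2407 m/s.
Difference: 53.1000 − 55.2407 = -2.14 m/s.

-2.14 m/s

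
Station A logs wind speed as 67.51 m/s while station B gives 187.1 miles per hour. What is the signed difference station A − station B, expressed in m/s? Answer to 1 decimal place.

station B: 187.1 mph = 83.641 m/s.
Difference: 67.510 − 83.641 = -16.1 m/s.

-16.1 m/s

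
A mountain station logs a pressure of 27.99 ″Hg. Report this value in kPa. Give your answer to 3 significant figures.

94.8 kPa

1 inHg = 3.38639 kPa, so 27.99 × 3.38639 = 94.8 kPa.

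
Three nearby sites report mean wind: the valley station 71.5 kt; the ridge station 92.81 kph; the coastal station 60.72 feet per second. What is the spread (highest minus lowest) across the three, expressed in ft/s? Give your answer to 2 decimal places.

the valley station: 71.5 kt = 120.6784 ft/s.
the ridge station: 92.81 km/h = 84.5819 ft/s.
Spread: 120.6784 − 60.7200 = 59.96 ft/s.

59.96 ft/s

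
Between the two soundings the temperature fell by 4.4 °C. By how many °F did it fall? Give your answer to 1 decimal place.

A change of 1 °C equals a change of 1.8 °F: Δ°F = 4.4 × 1.8 = 7.9 °F.

7.9 °F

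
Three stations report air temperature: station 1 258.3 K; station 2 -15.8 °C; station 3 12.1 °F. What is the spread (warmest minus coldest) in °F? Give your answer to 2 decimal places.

station 1: 258.3 K = -14.850 °C.
station 3: 12.1 °F = -11.056 °C.
Spread: (-11.056) − (-15.800) = 4.744 °C = 8.54 °F.

8.54 °F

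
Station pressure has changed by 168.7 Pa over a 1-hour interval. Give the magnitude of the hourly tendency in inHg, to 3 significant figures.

168.7 Pa / 1 h × 0.0002953 inHg/Pa = 0.0498 inHg/h.

0.0498 inHg per hour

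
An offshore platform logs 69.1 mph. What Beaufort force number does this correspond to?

69.1 mph = 30.9 m/s, which is Beaufort 11 (violent storm, 28.5–32.6 m/s).

Beaufort force 11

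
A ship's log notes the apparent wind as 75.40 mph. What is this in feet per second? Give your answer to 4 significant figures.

110.6 ft/s

1 mph = 1.46667 ft/s, so 75.40 × 1.46667 = 110.6 ft/s.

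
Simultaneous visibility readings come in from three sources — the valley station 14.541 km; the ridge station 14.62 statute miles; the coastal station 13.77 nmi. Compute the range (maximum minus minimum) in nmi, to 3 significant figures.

5.92 nmi

the valley station: 14.541 km = 7.8515 nmi.
the ridge station: 14.62 SM = 12.7044 nmi.
Spread: 13.7700 − 7.8515 = 5.92 nmi.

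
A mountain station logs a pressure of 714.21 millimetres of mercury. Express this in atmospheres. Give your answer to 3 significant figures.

1 mmHg = 0.00131579 atm, so 714.21 × 0.00131579 = 0.940 atm.

0.940 atm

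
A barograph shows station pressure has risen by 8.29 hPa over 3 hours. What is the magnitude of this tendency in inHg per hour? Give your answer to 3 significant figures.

8.29 hPa / 3 h × 0.02953 inHg/hPa = 0.0816 inHg/h.

0.0816 inHg per hour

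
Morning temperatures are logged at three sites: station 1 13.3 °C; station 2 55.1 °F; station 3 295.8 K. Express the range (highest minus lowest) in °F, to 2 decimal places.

station 2: 55.1 °F = 12.833 °C.
station 3: 295.8 K = 22.650 °C.
Spread: 22.650 − 12.833 = 9.817 °C = 17.67 °F.

17.67 °F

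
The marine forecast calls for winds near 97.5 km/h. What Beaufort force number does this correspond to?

Beaufort force 10

97.5 km/h = 27.1 m/s, which is Beaufort 10 (storm, 24.5–28.4 m/s).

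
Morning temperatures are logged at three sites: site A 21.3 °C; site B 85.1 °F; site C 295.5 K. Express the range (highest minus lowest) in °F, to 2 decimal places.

14.76 °F

site B: 85.1 °F = 29.500 °C.
site C: 295.5 K = 22.350 °C.
Spread: 29.500 − 21.300 = 8.200 °C = 14.76 °F.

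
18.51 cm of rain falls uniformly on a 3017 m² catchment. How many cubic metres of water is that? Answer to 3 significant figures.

Depth: 18.51 cm × 10 = 185.1 mm.
1 mm over 1 m² is 1 L, so volume = 185.1 × 3017 = 558446.7 L = 558 m³.

558 cubic metres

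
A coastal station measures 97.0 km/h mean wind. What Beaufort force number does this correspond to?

Beaufort force 10

97.0 km/h = 26.9 m/s, which is Beaufort 10 (storm, 24.5–28.4 m/s).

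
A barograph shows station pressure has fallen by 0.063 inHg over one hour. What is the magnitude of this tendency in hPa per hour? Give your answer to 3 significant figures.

2.13 hPa per hour

0.063 inHg / 1 h × 33.8639 hPa/inHg = 2.13 hPa/h.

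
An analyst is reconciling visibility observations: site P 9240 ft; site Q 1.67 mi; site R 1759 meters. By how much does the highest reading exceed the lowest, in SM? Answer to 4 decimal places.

0.6570 SM

site P: 9240 ft = 1.750000 SM.
site R: 1759 m = 1.092992 SM.
Spread: 1.750000 − 1.092992 = 0.6570 SM.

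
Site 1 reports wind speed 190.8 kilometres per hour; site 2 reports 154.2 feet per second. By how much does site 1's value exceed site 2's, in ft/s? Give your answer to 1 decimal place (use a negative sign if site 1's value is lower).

19.7 ft/s

site 1: 190.8 km/h = 173.885 ft/s.
Difference: 173.885 − 154.200 = 19.7 ft/s.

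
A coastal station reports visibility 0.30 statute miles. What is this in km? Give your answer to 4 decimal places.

1 SM = 1.60934 km, so 0.30 × 1.60934 = 0.4828 km.

0.4828 km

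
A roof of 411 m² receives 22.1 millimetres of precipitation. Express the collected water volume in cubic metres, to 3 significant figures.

1 mm over 1 m² is 1 L, so volume = 22.1 × 411 = 9083.1 L = 9.08 m³.

9.08 cubic metres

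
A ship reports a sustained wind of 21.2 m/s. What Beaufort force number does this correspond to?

Beaufort force 9

21.2 m/s lies in the Beaufort 9 band (strong gale, 20.8–24.4 m/s).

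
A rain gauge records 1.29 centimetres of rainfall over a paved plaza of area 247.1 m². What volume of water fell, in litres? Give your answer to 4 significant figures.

3188 litres

Depth: 1.29 cm × 10 = 12.9 mm.
1 mm over 1 m² is 1 L, so volume = 12.9 × 247.1 = 3187.59 L ≈ 3188 L.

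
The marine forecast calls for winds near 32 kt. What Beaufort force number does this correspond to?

Beaufort force 7

32 kt lies in the Beaufort 7 band (near gale, 28–33 kt).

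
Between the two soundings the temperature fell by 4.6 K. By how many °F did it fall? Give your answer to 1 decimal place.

A change of 1 °C equals a change of 1.8 °F: Δ°F = 4.6 × 1.8 = 8.3 °F.

8.3 °F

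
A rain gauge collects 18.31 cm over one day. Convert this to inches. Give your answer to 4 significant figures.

1 cm = 0.393701 in, so 18.31 × 0.393701 = 7.209 in.

7.209 in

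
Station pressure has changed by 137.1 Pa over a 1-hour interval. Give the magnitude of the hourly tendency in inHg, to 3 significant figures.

137.1 Pa / 1 h × 0.0002953 inHg/Pa = 0.0405 inHg/h.

0.0405 inHg per hour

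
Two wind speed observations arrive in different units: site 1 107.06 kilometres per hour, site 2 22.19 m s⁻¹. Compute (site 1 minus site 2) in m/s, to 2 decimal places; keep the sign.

7.55 m/s

site 1: 107.06 km/h = 29.7389 m/s.
Difference: 29.7389 − 22.1900 = 7.55 m/s.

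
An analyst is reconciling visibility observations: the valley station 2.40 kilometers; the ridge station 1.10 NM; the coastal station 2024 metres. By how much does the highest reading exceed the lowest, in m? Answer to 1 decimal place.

376.0 m

the valley station: 2.40 km = 2400.000 m.
the ridge station: 1.10 nmi = 2037.200 m.
Spread: 2400.000 − 2024.000 = 376.0 m.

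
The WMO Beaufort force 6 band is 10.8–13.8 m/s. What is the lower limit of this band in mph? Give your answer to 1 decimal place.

10.8–13.8 m/s × 2.237 = 24.2–30.9 mph.

24.2 mph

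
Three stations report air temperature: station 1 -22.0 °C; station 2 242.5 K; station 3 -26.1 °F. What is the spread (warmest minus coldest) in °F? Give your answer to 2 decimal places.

18.50 °F

station 2: 242.5 K = -30.650 °C.
station 3: -26.1 °F = -32.278 °C.
Spread: (-22.000) − (-32.278) = 10.278 °C = 18.50 °F.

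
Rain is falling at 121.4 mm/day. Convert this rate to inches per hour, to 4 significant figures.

121.4 mm/day × 0.0393701 in/mm × 0.0416667 day/hour = 0.1991 in/hour.

0.1991 in/hour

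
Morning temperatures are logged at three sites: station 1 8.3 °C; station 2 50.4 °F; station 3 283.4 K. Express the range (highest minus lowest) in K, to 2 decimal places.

station 2: 50.4 °F = 10.222 °C.
station 3: 283.4 K = 10.250 °C.
Spread: 10.250 − 8.300 = 1.950 °C.

1.95 K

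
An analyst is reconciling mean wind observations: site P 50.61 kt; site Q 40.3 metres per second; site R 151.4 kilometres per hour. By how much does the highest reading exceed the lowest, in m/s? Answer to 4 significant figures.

site P: 50.61 kt = 26.0360 m/s.
site R: 151.4 km/h = 42.0556 m/s.
Spread: 42.0556 − 26.0360 = 16.02 m/s.

16.02 m/s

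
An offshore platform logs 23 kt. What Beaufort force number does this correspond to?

Beaufort force 6

23 kt lies in the Beaufort 6 band (strong breeze, 22–27 kt).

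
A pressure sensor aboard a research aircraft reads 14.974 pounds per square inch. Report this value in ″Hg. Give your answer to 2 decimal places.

1 psi = 2.03602 inHg, so 14.974 × 2.03602 = 30.49 inHg.

30.49 inHg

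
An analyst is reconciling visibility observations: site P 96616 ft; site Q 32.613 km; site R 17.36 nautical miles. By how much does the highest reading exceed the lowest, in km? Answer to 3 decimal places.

3.164 km

site P: 96616 ft = 29.44856 km.
site R: 17.36 nmi = 32.15072 km.
Spread: 32.61300 − 29.44856 = 3.164 km.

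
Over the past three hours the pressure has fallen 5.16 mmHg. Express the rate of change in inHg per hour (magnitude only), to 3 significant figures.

5.16 mmHg / 3 h × 0.0393701 inHg/mmHg = 0.0677 inHg/h.

0.0677 inHg per hour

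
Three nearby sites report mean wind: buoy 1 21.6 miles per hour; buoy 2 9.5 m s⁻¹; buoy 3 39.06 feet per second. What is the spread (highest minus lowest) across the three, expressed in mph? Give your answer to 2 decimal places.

buoy 2: 9.5 m/s = 21.2509 mph.
buoy 3: 39.06 ft/s = 26.6318 mph.
Spread: 26.6318 − 21.2509 = 5.38 mph.

5.38 mph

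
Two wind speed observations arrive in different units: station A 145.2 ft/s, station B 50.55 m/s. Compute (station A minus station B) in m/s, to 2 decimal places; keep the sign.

station A: 145.2 ft/s = 44.2570 m/s.
Difference: 44.2570 − 50.5500 = -6.29 m/s.

-6.29 m/s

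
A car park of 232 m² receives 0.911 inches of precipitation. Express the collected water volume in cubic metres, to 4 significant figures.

5.368 cubic metres

Depth: 0.911 in × 25.4 = 23.1394 mm.
1 mm over 1 m² is 1 L, so volume = 23.1394 × 232 = 5368.3408 L = 5.368 m³.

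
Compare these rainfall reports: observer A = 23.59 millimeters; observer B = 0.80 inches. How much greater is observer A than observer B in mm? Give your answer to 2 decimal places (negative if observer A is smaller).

3.27 mm

observer B: 0.80 in = 20.3200 mm.
Difference: 23.5900 − 20.3200 = 3.27 mm.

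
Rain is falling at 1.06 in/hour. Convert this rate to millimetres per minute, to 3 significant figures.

0.449 mm/minute

1.06 in/hour × 25.4 mm/in × 0.0166667 hour/minute = 0.449 mm/minute.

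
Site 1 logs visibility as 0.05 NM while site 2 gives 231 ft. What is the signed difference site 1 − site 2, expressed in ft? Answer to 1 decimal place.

site 1: 0.05 nmi = 303.806 ft.
Difference: 303.806 − 231.000 = 72.8 ft.

72.8 ft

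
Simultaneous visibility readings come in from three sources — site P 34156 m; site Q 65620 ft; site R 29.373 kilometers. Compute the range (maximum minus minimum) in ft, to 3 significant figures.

site P: 34156 m = 112060.37 ft.
site R: 29.373 km = 96368.11 ft.
Spread: 112060.37 − 65620.00 = 46400 ft.

46400 ft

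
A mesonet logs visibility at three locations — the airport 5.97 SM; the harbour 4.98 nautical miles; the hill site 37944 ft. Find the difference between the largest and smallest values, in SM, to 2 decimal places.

1.46 SM

the harbour: 4.98 nmi = 5.7309 SM.
the hill site: 37944 ft = 7.1864 SM.
Spread: 7.1864 − 5.7309 = 1.46 SM.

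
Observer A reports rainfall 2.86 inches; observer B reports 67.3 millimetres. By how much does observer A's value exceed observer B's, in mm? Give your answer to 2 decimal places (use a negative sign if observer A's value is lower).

5.34 mm

observer A: 2.86 in = 72.6440 mm.
Difference: 72.6440 − 67.3000 = 5.34 mm.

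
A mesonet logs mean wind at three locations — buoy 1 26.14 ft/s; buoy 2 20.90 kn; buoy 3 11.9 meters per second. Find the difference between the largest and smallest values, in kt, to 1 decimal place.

7.6 kt

buoy 1: 26.14 ft/s = 15.488 kt.
buoy 3: 11.9 m/s = 23.132 kt.
Spread: 23.132 − 15.488 = 7.6 kt.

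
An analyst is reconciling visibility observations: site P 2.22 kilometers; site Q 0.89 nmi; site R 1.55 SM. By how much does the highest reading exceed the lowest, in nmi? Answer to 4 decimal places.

site P: 2.22 km = 1.198704 nmi.
site R: 1.55 SM = 1.346913 nmi.
Spread: 1.346913 − 0.890000 = 0.4569 nmi.

0.4569 nmi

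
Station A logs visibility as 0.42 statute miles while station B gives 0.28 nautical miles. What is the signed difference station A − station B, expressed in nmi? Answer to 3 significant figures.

station A: 0.42 SM = 0.364970 nmi.
Difference: 0.364970 − 0.280000 = 0.0850 nmi.

0.0850 nmi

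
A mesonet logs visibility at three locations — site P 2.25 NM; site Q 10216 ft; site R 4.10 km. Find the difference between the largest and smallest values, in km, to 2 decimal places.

site P: 2.25 nmi = 4.1670 km.
site Q: 10216 ft = 3.1138 km.
Spread: 4.1670 − 3.1138 = 1.05 km.

1.05 km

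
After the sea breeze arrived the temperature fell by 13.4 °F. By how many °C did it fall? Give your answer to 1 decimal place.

A change of 1 °C equals a change of 1.8 °F: Δ°C = 13.4 × 0.5556 = 7.4 °C.

7.4 °C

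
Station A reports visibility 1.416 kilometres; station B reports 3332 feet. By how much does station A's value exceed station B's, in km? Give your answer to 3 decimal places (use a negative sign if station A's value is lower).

0.400 km

station B: 3332 ft = 1.01559 km.
Difference: 1.41600 − 1.01559 = 0.400 km.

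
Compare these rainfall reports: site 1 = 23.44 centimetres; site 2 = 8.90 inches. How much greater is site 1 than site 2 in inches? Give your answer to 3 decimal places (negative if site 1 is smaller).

site 1: 23.44 cm = 9.22835 in.
Difference: 9.22835 − 8.90000 = 0.328 in.

0.328 in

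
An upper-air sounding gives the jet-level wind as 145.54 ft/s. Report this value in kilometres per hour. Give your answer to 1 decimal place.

1 ft/s = 1.09728 km/h, so 145.54 × 1.09728 = 159.7 km/h.

159.7 km/h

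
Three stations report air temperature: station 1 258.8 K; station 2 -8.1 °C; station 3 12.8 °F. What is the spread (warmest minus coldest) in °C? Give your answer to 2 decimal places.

6.25 °C

station 1: 258.8 K = -14.350 °C.
station 3: 12.8 °F = -10.667 °C.
Spread: (-8.100) − (-14.350) = 6.250 °C.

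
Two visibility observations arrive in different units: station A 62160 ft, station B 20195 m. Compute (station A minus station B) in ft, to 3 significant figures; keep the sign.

station B: 20195 m = 66256.56 ft.
Difference: 62160.00 − 66256.56 = -4100 ft.

-4100 ft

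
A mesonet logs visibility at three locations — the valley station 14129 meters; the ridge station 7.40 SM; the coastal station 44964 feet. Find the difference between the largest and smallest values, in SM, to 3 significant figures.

the valley station: 14129 m = 8.7794 SM.
the coastal station: 44964 ft = 8.5159 SM.
Spread: 8.7794 − 7.4000 = 1.38 SM.

1.38 SM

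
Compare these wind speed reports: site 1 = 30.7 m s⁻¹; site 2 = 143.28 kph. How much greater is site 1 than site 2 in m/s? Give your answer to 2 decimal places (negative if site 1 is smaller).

-9.10 m/s

site 2: 143.28 km/h = 39.8000 m/s.
Difference: 30.7000 − 39.8000 = -9.10 m/s.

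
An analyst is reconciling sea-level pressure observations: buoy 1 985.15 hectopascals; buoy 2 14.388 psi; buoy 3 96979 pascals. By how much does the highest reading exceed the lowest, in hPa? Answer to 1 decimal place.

buoy 2: 14.388 psi = 992.018 hPa.
buoy 3: 96979 Pa = 969.790 hPa.
Spread: 992.018 − 969.790 = 22.2 hPa.

22.2 hPa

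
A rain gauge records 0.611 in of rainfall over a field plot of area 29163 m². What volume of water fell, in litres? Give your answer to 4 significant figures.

Depth: 0.611 in × 25.4 = 15.5194 mm.
1 mm over 1 m² is 1 L, so volume = 15.5194 × 29163 = 452592.26 L ≈ 452600 L.

452600 litres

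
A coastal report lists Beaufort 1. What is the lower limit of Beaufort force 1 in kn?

Beaufort 1 (light air) spans 1–3 knots.

1 kt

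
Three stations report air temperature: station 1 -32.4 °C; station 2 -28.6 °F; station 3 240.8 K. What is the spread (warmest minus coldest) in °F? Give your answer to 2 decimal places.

station 2: -28.6 °F = -33.667 °C.
station 3: 240.8 K = -32.350 °C.
Spread: (-32.350) − (-33.667) = 1.317 °C = 2.37 °F.

2.37 °F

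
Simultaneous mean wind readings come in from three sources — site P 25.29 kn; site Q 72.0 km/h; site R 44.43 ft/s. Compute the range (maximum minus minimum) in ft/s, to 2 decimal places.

22.93 ft/s

site P: 25.29 kt = 42.6847 ft/s.
site Q: 72.0 km/h = 65.6168 ft/s.
Spread: 65.6168 − 42.6847 = 22.93 ft/s.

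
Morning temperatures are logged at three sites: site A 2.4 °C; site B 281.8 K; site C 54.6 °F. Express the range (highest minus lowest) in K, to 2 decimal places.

10.16 K

site B: 281.8 K = 8.650 °C.
site C: 54.6 °F = 12.556 °C.
Spread: 12.556 − 2.400 = 10.156 °C.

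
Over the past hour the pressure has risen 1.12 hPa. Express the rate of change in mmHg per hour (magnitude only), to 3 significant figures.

0.840 mmHg per hour

1.12 hPa / 1 h × 0.750062 mmHg/hPa = 0.840 mmHg/h.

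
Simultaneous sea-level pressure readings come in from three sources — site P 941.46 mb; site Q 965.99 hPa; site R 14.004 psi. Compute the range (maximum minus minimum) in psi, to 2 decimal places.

site P: 941.46 mb = 13.6547 psi.
site Q: 965.99 hPa = 14.0105 psi.
Spread: 14.0105 − 13.6547 = 0.36 psi.

0.36 psi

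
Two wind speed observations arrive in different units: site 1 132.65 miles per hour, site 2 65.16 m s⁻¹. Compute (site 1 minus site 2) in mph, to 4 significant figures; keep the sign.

site 2: 65.16 m/s = 145.7588 mph.
Difference: 132.6500 − 145.7588 = -13.11 mph.

-13.11 mph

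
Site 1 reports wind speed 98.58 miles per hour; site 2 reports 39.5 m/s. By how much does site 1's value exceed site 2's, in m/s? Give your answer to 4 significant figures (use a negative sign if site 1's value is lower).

site 1: 98.58 mph = 44.06920 m/s.
Difference: 44.06920 − 39.50000 = 4.569 m/s.

4.569 m/s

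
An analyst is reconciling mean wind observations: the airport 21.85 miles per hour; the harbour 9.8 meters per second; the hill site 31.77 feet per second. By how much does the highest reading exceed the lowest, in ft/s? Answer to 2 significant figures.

the airport: 21.85 mph = 32.0467 ft/s.
the harbour: 9.8 m/s = 32.1522 ft/s.
Spread: 32.1522 − 31.7700 = 0.38 ft/s.

0.38 ft/s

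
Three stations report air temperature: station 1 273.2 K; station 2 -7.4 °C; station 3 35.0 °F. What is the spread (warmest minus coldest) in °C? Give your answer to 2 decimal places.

station 1: 273.2 K = 0.050 °C.
station 3: 35.0 °F = 1.667 °C.
Spread: 1.667 − (-7.400) = 9.067 °C.

9.07 °C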